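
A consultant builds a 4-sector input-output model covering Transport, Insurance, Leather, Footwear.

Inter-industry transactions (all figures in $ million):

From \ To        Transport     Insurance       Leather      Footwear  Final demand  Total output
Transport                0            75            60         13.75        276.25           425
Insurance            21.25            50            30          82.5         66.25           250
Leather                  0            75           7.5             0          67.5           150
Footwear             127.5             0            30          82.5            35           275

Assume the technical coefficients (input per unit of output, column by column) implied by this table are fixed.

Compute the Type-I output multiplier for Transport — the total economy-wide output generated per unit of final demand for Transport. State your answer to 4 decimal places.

m_1 = 2.0482

Technical coefficients a_ij = z_ij / X_j:
  a_11 = 0/425 = 0.00, a_21 = 21.25/425 = 0.05, a_31 = 0/425 = 0.00, a_41 = 127.5/425 = 0.30
  a_12 = 75/250 = 0.30, a_22 = 50/250 = 0.20, a_32 = 75/250 = 0.30, a_42 = 0/250 = 0.00
  a_13 = 60/150 = 0.40, a_23 = 30/150 = 0.20, a_33 = 7.5/150 = 0.05, a_43 = 30/150 = 0.20
  a_14 = 13.75/275 = 0.05, a_24 = 82.5/275 = 0.30, a_34 = 0/275 = 0.00, a_44 = 82.5/275 = 0.30
I − A =
  [   1.00    -0.30    -0.40    -0.05]
  [  -0.05     0.80    -0.20    -0.30]
  [   0.00    -0.30     0.95     0.00]
  [  -0.30     0.00    -0.20     0.70]
Compute the cofactors C_ij = (−1)^(i+j)·(3×3 minor ij) of I−A; the adjugate is their transpose:
adj(I−A) = Cᵀ =
  [ 0.472000   0.286500   0.292000   0.156500]
  [ 0.118750   0.650750   0.247500   0.287375]
  [ 0.037500   0.205500   0.510500   0.090750]
  [ 0.213000   0.181500   0.271000   0.679750]
det(I−A) = Σ_j (I−A)_1j·C_1j = (1.00)(0.472000) + (-0.30)(0.118750) + (-0.40)(0.037500) + (-0.05)(0.213000) = 0.410725
(I − A)⁻¹ = adj(I−A) / det(I−A) ≈
  [   1.14919     0.69755     0.71094     0.38103]
  [   0.28912     1.58439     0.60259     0.69968]
  [   0.09130     0.50033     1.24292     0.22095]
  [   0.51860     0.44190     0.65981     1.65500]
The output multiplier for sector j is the column-j sum of the Leontief inverse (I − A)⁻¹ = adj(I−A) / det(I−A).
Column 1 of adj(I−A): (0.472000, 0.118750, 0.037500, 0.213000); det(I−A) = 0.410725.
m_1 = (0.472000 + 0.118750 + 0.037500 + 0.213000) / 0.410725 = 0.84125 / 0.410725 ≈ 2.0482.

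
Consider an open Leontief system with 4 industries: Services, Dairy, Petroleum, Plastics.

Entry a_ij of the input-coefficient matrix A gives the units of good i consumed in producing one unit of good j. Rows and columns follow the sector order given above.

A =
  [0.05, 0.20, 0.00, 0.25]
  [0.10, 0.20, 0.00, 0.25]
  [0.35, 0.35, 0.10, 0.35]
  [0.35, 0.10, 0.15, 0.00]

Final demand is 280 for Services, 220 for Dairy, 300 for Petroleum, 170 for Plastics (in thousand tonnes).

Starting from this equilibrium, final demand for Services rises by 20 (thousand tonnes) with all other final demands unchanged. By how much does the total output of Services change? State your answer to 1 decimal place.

Δx_1 = 25.8

I − A =
  [   0.95    -0.20     0.00    -0.25]
  [  -0.10     0.80     0.00    -0.25]
  [  -0.35    -0.35     0.90    -0.35]
  [  -0.35    -0.10    -0.15     1.00]
Compute the cofactors C_ij = (−1)^(i+j)·(3×3 minor ij) of I−A; the adjugate is their transpose:
adj(I−A) = Cᵀ =
  [ 0.642375   0.205125   0.037500   0.225000]
  [ 0.176625   0.713250   0.039375   0.236250]
  [ 0.438375   0.438375   0.626250   0.438375]
  [ 0.308250   0.208875   0.111000   0.666000]
det(I−A) = Σ_j (I−A)_1j·C_1j = (0.95)(0.642375) + (-0.20)(0.176625) + (0.00)(0.438375) + (-0.25)(0.308250) = 0.49786875
(I − A)⁻¹ = adj(I−A) / det(I−A) ≈
  [   1.2902     0.4120     0.0753     0.4519]
  [   0.3548     1.4326     0.0791     0.4745]
  [   0.8805     0.8805     1.2579     0.8805]
  [   0.6191     0.4195     0.2230     1.3377]
Δx = (I − A)⁻¹ Δd with Δd having +20 in the Services component and 0 elsewhere.
So Δx_1 = L_11 · (+20), where L_11 = adj(I−A)_11 / det(I−A) = 0.642375 / 0.49786875.
Δx_1 = 0.642375 × (+20) / 0.49786875 = 12.8475 / 0.49786875 ≈ 25.8.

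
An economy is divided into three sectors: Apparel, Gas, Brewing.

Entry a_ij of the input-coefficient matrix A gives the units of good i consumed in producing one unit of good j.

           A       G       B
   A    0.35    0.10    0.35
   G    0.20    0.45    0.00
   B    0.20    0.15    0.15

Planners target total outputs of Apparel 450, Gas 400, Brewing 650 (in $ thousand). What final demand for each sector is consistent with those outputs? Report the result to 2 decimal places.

I − A =
  [   0.65    -0.10    -0.35]
  [  -0.20     0.55     0.00]
  [  -0.20    -0.15     0.85]
d = (I − A) x:
  d_A = (+0.65)·450 + (-0.10)·400 + (-0.35)·650 = 25.00
  d_G = (-0.20)·450 + (+0.55)·400 + (+0.00)·650 = 130.00
  d_B = (-0.20)·450 + (-0.15)·400 + (+0.85)·650 = 402.50

d_A = 25.00, d_G = 130.00, d_B = 402.50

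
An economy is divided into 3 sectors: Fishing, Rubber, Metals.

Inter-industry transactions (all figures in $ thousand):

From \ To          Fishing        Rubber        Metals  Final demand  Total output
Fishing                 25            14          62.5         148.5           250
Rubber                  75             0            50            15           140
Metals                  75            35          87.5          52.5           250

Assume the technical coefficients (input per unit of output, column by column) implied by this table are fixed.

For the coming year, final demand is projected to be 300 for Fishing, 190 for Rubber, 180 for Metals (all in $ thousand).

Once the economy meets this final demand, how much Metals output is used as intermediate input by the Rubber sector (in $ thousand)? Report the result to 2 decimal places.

Technical coefficients a_ij = z_ij / X_j:
  a_FF = 25/250 = 0.10, a_RF = 75/250 = 0.30, a_MF = 75/250 = 0.30
  a_FR = 14/140 = 0.10, a_RR = 0/140 = 0.00, a_MR = 35/140 = 0.25
  a_FM = 62.5/250 = 0.25, a_RM = 50/250 = 0.20, a_MM = 87.5/250 = 0.35
I − A =
  [   0.90    -0.10    -0.25]
  [  -0.30     1.00    -0.20]
  [  -0.30    -0.25     0.65]
Cofactors of I−A, C_ij = (−1)^(i+j)·(minor ij) (rows/columns in the sector order above):
  C_11 = (1.00)(0.65) − (-0.20)(-0.25) = 0.6000
  C_12 = −[(-0.30)(0.65) − (-0.20)(-0.30)] = 0.2550
  C_13 = (-0.30)(-0.25) − (1.00)(-0.30) = 0.3750
  C_21 = −[(-0.10)(0.65) − (-0.25)(-0.25)] = 0.1275
  C_22 = (0.90)(0.65) − (-0.25)(-0.30) = 0.5100
  C_23 = −[(0.90)(-0.25) − (-0.10)(-0.30)] = 0.2550
  C_31 = (-0.10)(-0.20) − (-0.25)(1.00) = 0.2700
  C_32 = −[(0.90)(-0.20) − (-0.25)(-0.30)] = 0.2550
  C_33 = (0.90)(1.00) − (-0.10)(-0.30) = 0.8700
det(I−A) = Σ_j (I−A)_1j·C_1j = (0.90)(0.6000) + (-0.10)(0.2550) + (-0.25)(0.3750) = 0.42075
adj(I−A) = Cᵀ =
  [ 0.6000   0.1275   0.2700]
  [ 0.2550   0.5100   0.2550]
  [ 0.3750   0.2550   0.8700]
(I − A)⁻¹ = adj(I−A) / det(I−A) ≈
  [   1.4260     0.3030     0.6417]
  [   0.6061     1.2121     0.6061]
  [   0.8913     0.6061     2.0677]
First solve x = (I − A)⁻¹ d = adj(I−A)·d / det(I−A); in particular x_R = (0.2550·300 + 0.5100·190 + 0.2550·180) / 0.42075 = 219.30 / 0.42075 ≈ 521.2121.
Intermediate flow from M to R: z_MR = a_MR · x_R = 0.25 × 219.30 / 0.42075 = 54.825 / 0.42075 ≈ 130.30.

z_MR = 130.30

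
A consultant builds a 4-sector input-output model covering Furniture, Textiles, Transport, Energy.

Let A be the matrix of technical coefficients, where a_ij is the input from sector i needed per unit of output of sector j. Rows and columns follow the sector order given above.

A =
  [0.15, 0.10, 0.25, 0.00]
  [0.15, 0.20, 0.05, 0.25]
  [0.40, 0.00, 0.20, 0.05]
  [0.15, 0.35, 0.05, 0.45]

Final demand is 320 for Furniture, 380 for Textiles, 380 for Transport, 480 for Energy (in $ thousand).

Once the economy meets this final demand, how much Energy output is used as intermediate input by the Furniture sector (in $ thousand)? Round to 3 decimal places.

I − A =
  [   0.85    -0.10    -0.25     0.00]
  [  -0.15     0.80    -0.05    -0.25]
  [  -0.40     0.00     0.80    -0.05]
  [  -0.15    -0.35    -0.05     0.55]
Compute the cofactors C_ij = (−1)^(i+j)·(3×3 minor ij) of I−A; the adjugate is their transpose:
adj(I−A) = Cᵀ =
  [ 0.279125   0.048125   0.092125   0.030250]
  [ 0.112000   0.315000   0.064000   0.149000]
  [ 0.149625   0.037625   0.287625   0.043250]
  [ 0.161000   0.217000   0.092000   0.450000]
det(I−A) = Σ_j (I−A)_1j·C_1j = (0.85)(0.279125) + (-0.10)(0.112000) + (-0.25)(0.149625) + (0.00)(0.161000) = 0.18865
(I − A)⁻¹ = adj(I−A) / det(I−A) ≈
  [   1.4796     0.2551     0.4883     0.1603]
  [   0.5937     1.6698     0.3393     0.7898]
  [   0.7931     0.1994     1.5246     0.2293]
  [   0.8534     1.1503     0.4877     2.3854]
First solve x = (I − A)⁻¹ d = adj(I−A)·d / det(I−A); in particular x_1 = (0.279125·320 + 0.048125·380 + 0.092125·380 + 0.030250·480) / 0.18865 = 157.135 / 0.18865 ≈ 832.94461.
Intermediate flow from 4 to 1: z_41 = a_41 · x_1 = 0.15 × 157.135 / 0.18865 = 23.57025 / 0.18865 ≈ 124.942.

z_41 = 124.942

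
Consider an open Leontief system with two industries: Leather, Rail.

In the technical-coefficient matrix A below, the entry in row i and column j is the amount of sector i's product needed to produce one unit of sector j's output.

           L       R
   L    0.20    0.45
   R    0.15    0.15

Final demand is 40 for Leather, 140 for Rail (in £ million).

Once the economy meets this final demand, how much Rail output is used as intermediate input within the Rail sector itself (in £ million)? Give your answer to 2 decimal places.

I − A =
  [   0.80    -0.45]
  [  -0.15     0.85]
det(I−A) = (0.80)(0.85) − (-0.45)(-0.15) = 0.6125
adj(I−A) = [[0.85, 0.45], [0.15, 0.80]]
(I − A)⁻¹ = adj(I−A) / det(I−A) ≈
  [   1.3878     0.7347]
  [   0.2449     1.3061]
First solve x = (I − A)⁻¹ d = adj(I−A)·d / det(I−A); in particular x_R = (0.15·40 + 0.80·140) / 0.6125 = 118.00 / 0.6125 ≈ 192.6531.
Intermediate flow from R to R: z_RR = a_RR · x_R = 0.15 × 118.00 / 0.6125 = 17.70 / 0.6125 ≈ 28.90.

z_RR = 28.90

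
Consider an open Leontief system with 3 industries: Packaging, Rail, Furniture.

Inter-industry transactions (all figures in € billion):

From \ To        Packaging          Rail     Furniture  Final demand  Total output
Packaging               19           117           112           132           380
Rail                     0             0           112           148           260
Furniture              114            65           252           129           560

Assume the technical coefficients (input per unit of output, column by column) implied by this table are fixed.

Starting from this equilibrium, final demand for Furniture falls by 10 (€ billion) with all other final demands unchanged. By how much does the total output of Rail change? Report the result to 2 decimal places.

Technical coefficients a_ij = z_ij / X_j:
  a_11 = 19/380 = 0.05, a_21 = 0/380 = 0.00, a_31 = 114/380 = 0.30
  a_12 = 117/260 = 0.45, a_22 = 0/260 = 0.00, a_32 = 65/260 = 0.25
  a_13 = 112/560 = 0.20, a_23 = 112/560 = 0.20, a_33 = 252/560 = 0.45
I − A =
  [   0.95    -0.45    -0.20]
  [   0.00     1.00    -0.20]
  [  -0.30    -0.25     0.55]
Cofactors of I−A, C_ij = (−1)^(i+j)·(minor ij) (rows/columns in the sector order above):
  C_11 = (1.00)(0.55) − (-0.20)(-0.25) = 0.5000
  C_12 = −[(0.00)(0.55) − (-0.20)(-0.30)] = 0.0600
  C_13 = (0.00)(-0.25) − (1.00)(-0.30) = 0.3000
  C_21 = −[(-0.45)(0.55) − (-0.20)(-0.25)] = 0.2975
  C_22 = (0.95)(0.55) − (-0.20)(-0.30) = 0.4625
  C_23 = −[(0.95)(-0.25) − (-0.45)(-0.30)] = 0.3725
  C_31 = (-0.45)(-0.20) − (-0.20)(1.00) = 0.2900
  C_32 = −[(0.95)(-0.20) − (-0.20)(0.00)] = 0.1900
  C_33 = (0.95)(1.00) − (-0.45)(0.00) = 0.9500
det(I−A) = Σ_j (I−A)_1j·C_1j = (0.95)(0.5000) + (-0.45)(0.0600) + (-0.20)(0.3000) = 0.3880
adj(I−A) = Cᵀ =
  [ 0.5000   0.2975   0.2900]
  [ 0.0600   0.4625   0.1900]
  [ 0.3000   0.3725   0.9500]
(I − A)⁻¹ = adj(I−A) / det(I−A) ≈
  [   1.2887     0.7668     0.7474]
  [   0.1546     1.1920     0.4897]
  [   0.7732     0.9601     2.4485]
Δx = (I − A)⁻¹ Δd with Δd having -10 in the Furniture component and 0 elsewhere.
So Δx_2 = L_23 · (-10), where L_23 = adj(I−A)_23 / det(I−A) = 0.1900 / 0.3880.
Δx_2 = 0.1900 × (-10) / 0.3880 = -1.90 / 0.3880 ≈ -4.90.

Δx_2 = -4.90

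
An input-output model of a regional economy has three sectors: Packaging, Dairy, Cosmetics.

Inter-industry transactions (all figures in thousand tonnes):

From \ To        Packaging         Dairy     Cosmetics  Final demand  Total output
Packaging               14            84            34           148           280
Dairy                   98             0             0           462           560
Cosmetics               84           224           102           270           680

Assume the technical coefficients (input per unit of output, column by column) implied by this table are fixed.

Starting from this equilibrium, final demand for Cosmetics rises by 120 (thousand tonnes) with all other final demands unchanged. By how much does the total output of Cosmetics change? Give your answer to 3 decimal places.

Technical coefficients a_ij = z_ij / X_j:
  a_PP = 14/280 = 0.05, a_DP = 98/280 = 0.35, a_CP = 84/280 = 0.30
  a_PD = 84/560 = 0.15, a_DD = 0/560 = 0.00, a_CD = 224/560 = 0.40
  a_PC = 34/680 = 0.05, a_DC = 0/680 = 0.00, a_CC = 102/680 = 0.15
I − A =
  [   0.95    -0.15    -0.05]
  [  -0.35     1.00     0.00]
  [  -0.30    -0.40     0.85]
Cofactors of I−A, C_ij = (−1)^(i+j)·(minor ij) (rows/columns in the sector order above):
  C_11 = (1.00)(0.85) − (0.00)(-0.40) = 0.8500
  C_12 = −[(-0.35)(0.85) − (0.00)(-0.30)] = 0.2975
  C_13 = (-0.35)(-0.40) − (1.00)(-0.30) = 0.4400
  C_21 = −[(-0.15)(0.85) − (-0.05)(-0.40)] = 0.1475
  C_22 = (0.95)(0.85) − (-0.05)(-0.30) = 0.7925
  C_23 = −[(0.95)(-0.40) − (-0.15)(-0.30)] = 0.4250
  C_31 = (-0.15)(0.00) − (-0.05)(1.00) = 0.0500
  C_32 = −[(0.95)(0.00) − (-0.05)(-0.35)] = 0.0175
  C_33 = (0.95)(1.00) − (-0.15)(-0.35) = 0.8975
det(I−A) = Σ_j (I−A)_1j·C_1j = (0.95)(0.8500) + (-0.15)(0.2975) + (-0.05)(0.4400) = 0.740875
adj(I−A) = Cᵀ =
  [ 0.8500   0.1475   0.0500]
  [ 0.2975   0.7925   0.0175]
  [ 0.4400   0.4250   0.8975]
(I − A)⁻¹ = adj(I−A) / det(I−A) ≈
  [   1.1473     0.1991     0.0675]
  [   0.4016     1.0697     0.0236]
  [   0.5939     0.5736     1.2114]
Δx = (I − A)⁻¹ Δd with Δd having +120 in the Cosmetics component and 0 elsewhere.
So Δx_C = L_CC · (+120), where L_CC = adj(I−A)_CC / det(I−A) = 0.8975 / 0.740875.
Δx_C = 0.8975 × (+120) / 0.740875 = 107.70 / 0.740875 ≈ 145.369.

Δx_C = 145.369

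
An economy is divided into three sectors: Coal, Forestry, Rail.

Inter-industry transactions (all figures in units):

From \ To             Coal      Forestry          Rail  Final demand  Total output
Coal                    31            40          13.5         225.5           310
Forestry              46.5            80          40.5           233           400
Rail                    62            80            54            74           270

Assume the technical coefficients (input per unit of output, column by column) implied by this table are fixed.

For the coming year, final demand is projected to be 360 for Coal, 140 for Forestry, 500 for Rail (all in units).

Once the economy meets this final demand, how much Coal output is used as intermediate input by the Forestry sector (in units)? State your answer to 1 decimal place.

Technical coefficients a_ij = z_ij / X_j:
  a_11 = 31/310 = 0.10, a_21 = 46.5/310 = 0.15, a_31 = 62/310 = 0.20
  a_12 = 40/400 = 0.10, a_22 = 80/400 = 0.20, a_32 = 80/400 = 0.20
  a_13 = 13.5/270 = 0.05, a_23 = 40.5/270 = 0.15, a_33 = 54/270 = 0.20
I − A =
  [   0.90    -0.10    -0.05]
  [  -0.15     0.80    -0.15]
  [  -0.20    -0.20     0.80]
Cofactors of I−A, C_ij = (−1)^(i+j)·(minor ij) (rows/columns in the sector order above):
  C_11 = (0.80)(0.80) − (-0.15)(-0.20) = 0.6100
  C_12 = −[(-0.15)(0.80) − (-0.15)(-0.20)] = 0.1500
  C_13 = (-0.15)(-0.20) − (0.80)(-0.20) = 0.1900
  C_21 = −[(-0.10)(0.80) − (-0.05)(-0.20)] = 0.0900
  C_22 = (0.90)(0.80) − (-0.05)(-0.20) = 0.7100
  C_23 = −[(0.90)(-0.20) − (-0.10)(-0.20)] = 0.2000
  C_31 = (-0.10)(-0.15) − (-0.05)(0.80) = 0.0550
  C_32 = −[(0.90)(-0.15) − (-0.05)(-0.15)] = 0.1425
  C_33 = (0.90)(0.80) − (-0.10)(-0.15) = 0.7050
det(I−A) = Σ_j (I−A)_1j·C_1j = (0.90)(0.6100) + (-0.10)(0.1500) + (-0.05)(0.1900) = 0.5245
adj(I−A) = Cᵀ =
  [ 0.6100   0.0900   0.0550]
  [ 0.1500   0.7100   0.1425]
  [ 0.1900   0.2000   0.7050]
(I − A)⁻¹ = adj(I−A) / det(I−A) ≈
  [   1.1630     0.1716     0.1049]
  [   0.2860     1.3537     0.2717]
  [   0.3622     0.3813     1.3441]
First solve x = (I − A)⁻¹ d = adj(I−A)·d / det(I−A); in particular x_2 = (0.1500·360 + 0.7100·140 + 0.1425·500) / 0.5245 = 224.65 / 0.5245 ≈ 428.313.
Intermediate flow from 1 to 2: z_12 = a_12 · x_2 = 0.10 × 224.65 / 0.5245 = 22.465 / 0.5245 ≈ 42.8.

z_12 = 42.8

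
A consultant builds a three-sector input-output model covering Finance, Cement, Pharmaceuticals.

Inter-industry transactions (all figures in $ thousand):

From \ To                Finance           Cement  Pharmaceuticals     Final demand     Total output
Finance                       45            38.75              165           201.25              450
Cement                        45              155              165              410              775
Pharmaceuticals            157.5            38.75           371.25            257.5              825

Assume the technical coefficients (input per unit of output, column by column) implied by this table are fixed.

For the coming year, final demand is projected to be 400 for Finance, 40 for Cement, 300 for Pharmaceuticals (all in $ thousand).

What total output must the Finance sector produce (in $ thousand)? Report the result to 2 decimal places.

x_1 = 693.44

Technical coefficients a_ij = z_ij / X_j:
  a_11 = 45/450 = 0.10, a_21 = 45/450 = 0.10, a_31 = 157.5/450 = 0.35
  a_12 = 38.75/775 = 0.05, a_22 = 155/775 = 0.20, a_32 = 38.75/775 = 0.05
  a_13 = 165/825 = 0.20, a_23 = 165/825 = 0.20, a_33 = 371.25/825 = 0.45
I − A =
  [   0.90    -0.05    -0.20]
  [  -0.10     0.80    -0.20]
  [  -0.35    -0.05     0.55]
Cofactors of I−A, C_ij = (−1)^(i+j)·(minor ij) (rows/columns in the sector order above):
  C_11 = (0.80)(0.55) − (-0.20)(-0.05) = 0.4300
  C_12 = −[(-0.10)(0.55) − (-0.20)(-0.35)] = 0.1250
  C_13 = (-0.10)(-0.05) − (0.80)(-0.35) = 0.2850
  C_21 = −[(-0.05)(0.55) − (-0.20)(-0.05)] = 0.0375
  C_22 = (0.90)(0.55) − (-0.20)(-0.35) = 0.4250
  C_23 = −[(0.90)(-0.05) − (-0.05)(-0.35)] = 0.0625
  C_31 = (-0.05)(-0.20) − (-0.20)(0.80) = 0.1700
  C_32 = −[(0.90)(-0.20) − (-0.20)(-0.10)] = 0.2000
  C_33 = (0.90)(0.80) − (-0.05)(-0.10) = 0.7150
det(I−A) = Σ_j (I−A)_1j·C_1j = (0.90)(0.4300) + (-0.05)(0.1250) + (-0.20)(0.2850) = 0.32375
adj(I−A) = Cᵀ =
  [ 0.4300   0.0375   0.1700]
  [ 0.1250   0.4250   0.2000]
  [ 0.2850   0.0625   0.7150]
(I − A)⁻¹ = adj(I−A) / det(I−A) ≈
  [   1.3282     0.1158     0.5251]
  [   0.3861     1.3127     0.6178]
  [   0.8803     0.1931     2.2085]
x = (I − A)⁻¹ d = adj(I−A)·d / det(I−A), with det(I−A) = 0.32375:
  x_1 = (0.4300·400 + 0.0375·40 + 0.1700·300) / 0.32375 = 224.50 / 0.32375 ≈ 693.44
  x_2 = (0.1250·400 + 0.4250·40 + 0.2000·300) / 0.32375 = 127.00 / 0.32375 ≈ 392.28
  x_3 = (0.2850·400 + 0.0625·40 + 0.7150·300) / 0.32375 = 331.00 / 0.32375 ≈ 1022.39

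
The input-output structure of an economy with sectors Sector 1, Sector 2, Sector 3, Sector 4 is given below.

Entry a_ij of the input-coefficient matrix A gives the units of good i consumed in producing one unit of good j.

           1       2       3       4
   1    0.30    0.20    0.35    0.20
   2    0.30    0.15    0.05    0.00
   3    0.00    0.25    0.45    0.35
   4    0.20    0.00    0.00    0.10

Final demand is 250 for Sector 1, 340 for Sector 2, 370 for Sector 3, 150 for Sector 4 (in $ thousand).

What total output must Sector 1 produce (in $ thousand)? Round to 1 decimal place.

x_1 = 1523.8

I − A =
  [   0.70    -0.20    -0.35    -0.20]
  [  -0.30     0.85    -0.05     0.00]
  [   0.00    -0.25     0.55    -0.35]
  [  -0.20     0.00     0.00     0.90]
Compute the cofactors C_ij = (−1)^(i+j)·(3×3 minor ij) of I−A; the adjugate is their transpose:
adj(I−A) = Cᵀ =
  [ 0.409500   0.177750   0.276750   0.198625]
  [ 0.152000   0.300000   0.124000   0.082000]
  [ 0.127000   0.161500   0.447500   0.202250]
  [ 0.091000   0.039500   0.061500   0.259250]
det(I−A) = Σ_j (I−A)_1j·C_1j = (0.70)(0.409500) + (-0.20)(0.152000) + (-0.35)(0.127000) + (-0.20)(0.091000) = 0.1936
(I − A)⁻¹ = adj(I−A) / det(I−A) ≈
  [   2.1152     0.9181     1.4295     1.0260]
  [   0.7851     1.5496     0.6405     0.4236]
  [   0.6560     0.8342     2.3115     1.0447]
  [   0.4700     0.2040     0.3177     1.3391]
x = (I − A)⁻¹ d = adj(I−A)·d / det(I−A), with det(I−A) = 0.1936:
  x_1 = (0.409500·250 + 0.177750·340 + 0.276750·370 + 0.198625·150) / 0.1936 = 295.00125 / 0.1936 ≈ 1523.8
  x_2 = (0.152000·250 + 0.300000·340 + 0.124000·370 + 0.082000·150) / 0.1936 = 198.18 / 0.1936 ≈ 1023.7
  x_3 = (0.127000·250 + 0.161500·340 + 0.447500·370 + 0.202250·150) / 0.1936 = 282.5725 / 0.1936 ≈ 1459.6
  x_4 = (0.091000·250 + 0.039500·340 + 0.061500·370 + 0.259250·150) / 0.1936 = 97.8225 / 0.1936 ≈ 505.3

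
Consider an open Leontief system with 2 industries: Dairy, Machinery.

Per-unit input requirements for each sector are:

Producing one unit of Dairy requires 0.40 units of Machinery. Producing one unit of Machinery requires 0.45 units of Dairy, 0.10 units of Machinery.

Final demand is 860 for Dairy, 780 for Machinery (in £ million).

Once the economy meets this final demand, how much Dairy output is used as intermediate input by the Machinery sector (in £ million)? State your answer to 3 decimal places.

I − A =
  [   1.00    -0.45]
  [  -0.40     0.90]
det(I−A) = (1.00)(0.90) − (-0.45)(-0.40) = 0.7200
adj(I−A) = [[0.90, 0.45], [0.40, 1.00]]
(I − A)⁻¹ = adj(I−A) / det(I−A) ≈
  [   1.2500     0.6250]
  [   0.5556     1.3889]
First solve x = (I − A)⁻¹ d = adj(I−A)·d / det(I−A); in particular x_M = (0.40·860 + 1.00·780) / 0.7200 = 1124.00 / 0.7200 ≈ 1561.11111.
Intermediate flow from D to M: z_DM = a_DM · x_M = 0.45 × 1124.00 / 0.7200 = 505.80 / 0.7200 = 702.500.

z_DM = 702.500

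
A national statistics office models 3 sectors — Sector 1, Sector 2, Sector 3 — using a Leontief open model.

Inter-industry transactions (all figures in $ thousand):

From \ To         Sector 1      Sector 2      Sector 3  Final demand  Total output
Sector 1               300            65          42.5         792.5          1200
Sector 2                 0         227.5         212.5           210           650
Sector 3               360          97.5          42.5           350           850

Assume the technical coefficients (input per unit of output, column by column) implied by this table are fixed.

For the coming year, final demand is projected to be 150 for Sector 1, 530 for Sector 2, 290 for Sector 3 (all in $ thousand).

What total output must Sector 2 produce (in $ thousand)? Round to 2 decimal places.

x_2 = 1042.01

Technical coefficients a_ij = z_ij / X_j:
  a_11 = 300/1200 = 0.25, a_21 = 0/1200 = 0.00, a_31 = 360/1200 = 0.30
  a_12 = 65/650 = 0.10, a_22 = 227.5/650 = 0.35, a_32 = 97.5/650 = 0.15
  a_13 = 42.5/850 = 0.05, a_23 = 212.5/850 = 0.25, a_33 = 42.5/850 = 0.05
I − A =
  [   0.75    -0.10    -0.05]
  [   0.00     0.65    -0.25]
  [  -0.30    -0.15     0.95]
Cofactors of I−A, C_ij = (−1)^(i+j)·(minor ij) (rows/columns in the sector order above):
  C_11 = (0.65)(0.95) − (-0.25)(-0.15) = 0.5800
  C_12 = −[(0.00)(0.95) − (-0.25)(-0.30)] = 0.0750
  C_13 = (0.00)(-0.15) − (0.65)(-0.30) = 0.1950
  C_21 = −[(-0.10)(0.95) − (-0.05)(-0.15)] = 0.1025
  C_22 = (0.75)(0.95) − (-0.05)(-0.30) = 0.6975
  C_23 = −[(0.75)(-0.15) − (-0.10)(-0.30)] = 0.1425
  C_31 = (-0.10)(-0.25) − (-0.05)(0.65) = 0.0575
  C_32 = −[(0.75)(-0.25) − (-0.05)(0.00)] = 0.1875
  C_33 = (0.75)(0.65) − (-0.10)(0.00) = 0.4875
det(I−A) = Σ_j (I−A)_1j·C_1j = (0.75)(0.5800) + (-0.10)(0.0750) + (-0.05)(0.1950) = 0.41775
adj(I−A) = Cᵀ =
  [ 0.5800   0.1025   0.0575]
  [ 0.0750   0.6975   0.1875]
  [ 0.1950   0.1425   0.4875]
(I − A)⁻¹ = adj(I−A) / det(I−A) ≈
  [   1.3884     0.2454     0.1376]
  [   0.1795     1.6697     0.4488]
  [   0.4668     0.3411     1.1670]
x = (I − A)⁻¹ d = adj(I−A)·d / det(I−A), with det(I−A) = 0.41775:
  x_1 = (0.5800·150 + 0.1025·530 + 0.0575·290) / 0.41775 = 158.00 / 0.41775 ≈ 378.22
  x_2 = (0.0750·150 + 0.6975·530 + 0.1875·290) / 0.41775 = 435.30 / 0.41775 ≈ 1042.01
  x_3 = (0.1950·150 + 0.1425·530 + 0.4875·290) / 0.41775 = 246.15 / 0.41775 ≈ 589.23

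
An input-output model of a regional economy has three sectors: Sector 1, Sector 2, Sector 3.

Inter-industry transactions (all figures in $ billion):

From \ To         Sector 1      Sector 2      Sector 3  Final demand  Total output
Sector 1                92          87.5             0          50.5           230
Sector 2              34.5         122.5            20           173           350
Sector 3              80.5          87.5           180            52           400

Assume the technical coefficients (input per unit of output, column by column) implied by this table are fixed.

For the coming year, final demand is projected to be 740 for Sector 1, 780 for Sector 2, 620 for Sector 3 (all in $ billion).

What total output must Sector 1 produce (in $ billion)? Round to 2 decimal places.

x_1 = 2034.62

Technical coefficients a_ij = z_ij / X_j:
  a_11 = 92/230 = 0.40, a_21 = 34.5/230 = 0.15, a_31 = 80.5/230 = 0.35
  a_12 = 87.5/350 = 0.25, a_22 = 122.5/350 = 0.35, a_32 = 87.5/350 = 0.25
  a_13 = 0/400 = 0.00, a_23 = 20/400 = 0.05, a_33 = 180/400 = 0.45
I − A =
  [   0.60    -0.25     0.00]
  [  -0.15     0.65    -0.05]
  [  -0.35    -0.25     0.55]
Cofactors of I−A, C_ij = (−1)^(i+j)·(minor ij) (rows/columns in the sector order above):
  C_11 = (0.65)(0.55) − (-0.05)(-0.25) = 0.3450
  C_12 = −[(-0.15)(0.55) − (-0.05)(-0.35)] = 0.1000
  C_13 = (-0.15)(-0.25) − (0.65)(-0.35) = 0.2650
  C_21 = −[(-0.25)(0.55) − (0.00)(-0.25)] = 0.1375
  C_22 = (0.60)(0.55) − (0.00)(-0.35) = 0.3300
  C_23 = −[(0.60)(-0.25) − (-0.25)(-0.35)] = 0.2375
  C_31 = (-0.25)(-0.05) − (0.00)(0.65) = 0.0125
  C_32 = −[(0.60)(-0.05) − (0.00)(-0.15)] = 0.0300
  C_33 = (0.60)(0.65) − (-0.25)(-0.15) = 0.3525
det(I−A) = Σ_j (I−A)_1j·C_1j = (0.60)(0.3450) + (-0.25)(0.1000) + (0.00)(0.2650) = 0.1820
adj(I−A) = Cᵀ =
  [ 0.3450   0.1375   0.0125]
  [ 0.1000   0.3300   0.0300]
  [ 0.2650   0.2375   0.3525]
(I − A)⁻¹ = adj(I−A) / det(I−A) ≈
  [   1.8956     0.7555     0.0687]
  [   0.5495     1.8132     0.1648]
  [   1.4560     1.3049     1.9368]
x = (I − A)⁻¹ d = adj(I−A)·d / det(I−A), with det(I−A) = 0.1820:
  x_1 = (0.3450·740 + 0.1375·780 + 0.0125·620) / 0.1820 = 370.30 / 0.1820 ≈ 2034.62
  x_2 = (0.1000·740 + 0.3300·780 + 0.0300·620) / 0.1820 = 350.00 / 0.1820 ≈ 1923.08
  x_3 = (0.2650·740 + 0.2375·780 + 0.3525·620) / 0.1820 = 599.90 / 0.1820 ≈ 3296.15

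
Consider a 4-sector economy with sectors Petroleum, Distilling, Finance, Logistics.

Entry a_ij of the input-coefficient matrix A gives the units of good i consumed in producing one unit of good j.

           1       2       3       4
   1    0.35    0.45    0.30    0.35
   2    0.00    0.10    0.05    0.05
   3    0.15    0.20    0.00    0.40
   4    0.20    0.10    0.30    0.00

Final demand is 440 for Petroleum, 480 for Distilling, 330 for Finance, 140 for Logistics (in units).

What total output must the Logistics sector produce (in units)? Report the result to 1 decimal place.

I − A =
  [   0.65    -0.45    -0.30    -0.35]
  [   0.00     0.90    -0.05    -0.05]
  [  -0.15    -0.20     1.00    -0.40]
  [  -0.20    -0.10    -0.30     1.00]
Compute the cofactors C_ij = (−1)^(i+j)·(3×3 minor ij) of I−A; the adjugate is their transpose:
adj(I−A) = Cᵀ =
  [ 0.772000   0.524000   0.394000   0.454000]
  [ 0.023750   0.417250   0.041750   0.045875]
  [ 0.208250   0.250750   0.514250   0.291125]
  [ 0.219250   0.221750   0.237250   0.534625]
det(I−A) = Σ_j (I−A)_1j·C_1j = (0.65)(0.772000) + (-0.45)(0.023750) + (-0.30)(0.208250) + (-0.35)(0.219250) = 0.3519
(I − A)⁻¹ = adj(I−A) / det(I−A) ≈
  [   2.1938     1.4891     1.1196     1.2901]
  [   0.0675     1.1857     0.1186     0.1304]
  [   0.5918     0.7126     1.4614     0.8273]
  [   0.6230     0.6302     0.6742     1.5193]
x = (I − A)⁻¹ d = adj(I−A)·d / det(I−A), with det(I−A) = 0.3519:
  x_1 = (0.772000·440 + 0.524000·480 + 0.394000·330 + 0.454000·140) / 0.3519 = 784.78 / 0.3519 ≈ 2230.1
  x_2 = (0.023750·440 + 0.417250·480 + 0.041750·330 + 0.045875·140) / 0.3519 = 230.93 / 0.3519 ≈ 656.2
  x_3 = (0.208250·440 + 0.250750·480 + 0.514250·330 + 0.291125·140) / 0.3519 = 422.45 / 0.3519 ≈ 1200.5
  x_4 = (0.219250·440 + 0.221750·480 + 0.237250·330 + 0.534625·140) / 0.3519 = 356.05 / 0.3519 ≈ 1011.8

x_4 = 1011.8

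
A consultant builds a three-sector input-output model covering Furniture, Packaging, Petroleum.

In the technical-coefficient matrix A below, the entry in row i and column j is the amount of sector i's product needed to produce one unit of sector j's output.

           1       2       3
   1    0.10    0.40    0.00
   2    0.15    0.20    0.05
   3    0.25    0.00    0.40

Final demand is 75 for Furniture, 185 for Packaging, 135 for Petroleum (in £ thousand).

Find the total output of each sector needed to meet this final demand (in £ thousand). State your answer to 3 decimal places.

I − A =
  [   0.90    -0.40     0.00]
  [  -0.15     0.80    -0.05]
  [  -0.25     0.00     0.60]
Cofactors of I−A, C_ij = (−1)^(i+j)·(minor ij) (rows/columns in the sector order above):
  C_11 = (0.80)(0.60) − (-0.05)(0.00) = 0.4800
  C_12 = −[(-0.15)(0.60) − (-0.05)(-0.25)] = 0.1025
  C_13 = (-0.15)(0.00) − (0.80)(-0.25) = 0.2000
  C_21 = −[(-0.40)(0.60) − (0.00)(0.00)] = 0.2400
  C_22 = (0.90)(0.60) − (0.00)(-0.25) = 0.5400
  C_23 = −[(0.90)(0.00) − (-0.40)(-0.25)] = 0.1000
  C_31 = (-0.40)(-0.05) − (0.00)(0.80) = 0.0200
  C_32 = −[(0.90)(-0.05) − (0.00)(-0.15)] = 0.0450
  C_33 = (0.90)(0.80) − (-0.40)(-0.15) = 0.6600
det(I−A) = Σ_j (I−A)_1j·C_1j = (0.90)(0.4800) + (-0.40)(0.1025) + (0.00)(0.2000) = 0.3910
adj(I−A) = Cᵀ =
  [ 0.4800   0.2400   0.0200]
  [ 0.1025   0.5400   0.0450]
  [ 0.2000   0.1000   0.6600]
(I − A)⁻¹ = adj(I−A) / det(I−A) ≈
  [   1.2276     0.6138     0.0512]
  [   0.2621     1.3811     0.1151]
  [   0.5115     0.2558     1.6880]
x = (I − A)⁻¹ d = adj(I−A)·d / det(I−A), with det(I−A) = 0.3910:
  x_1 = (0.4800·75 + 0.2400·185 + 0.0200·135) / 0.3910 = 83.10 / 0.3910 ≈ 212.532
  x_2 = (0.1025·75 + 0.5400·185 + 0.0450·135) / 0.3910 = 113.6625 / 0.3910 ≈ 290.697
  x_3 = (0.2000·75 + 0.1000·185 + 0.6600·135) / 0.3910 = 122.60 / 0.3910 ≈ 313.555

x_1 = 212.532, x_2 = 290.697, x_3 = 313.555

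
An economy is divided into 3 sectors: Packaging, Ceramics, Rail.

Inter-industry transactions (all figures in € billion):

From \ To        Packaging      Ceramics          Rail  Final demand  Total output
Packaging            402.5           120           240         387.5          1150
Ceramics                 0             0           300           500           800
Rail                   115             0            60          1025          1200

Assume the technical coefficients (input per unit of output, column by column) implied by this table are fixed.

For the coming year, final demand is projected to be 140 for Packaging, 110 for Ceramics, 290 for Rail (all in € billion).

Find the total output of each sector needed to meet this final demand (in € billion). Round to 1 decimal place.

Technical coefficients a_ij = z_ij / X_j:
  a_11 = 402.5/1150 = 0.35, a_21 = 0/1150 = 0.00, a_31 = 115/1150 = 0.10
  a_12 = 120/800 = 0.15, a_22 = 0/800 = 0.00, a_32 = 0/800 = 0.00
  a_13 = 240/1200 = 0.20, a_23 = 300/1200 = 0.25, a_33 = 60/1200 = 0.05
I − A =
  [   0.65    -0.15    -0.20]
  [   0.00     1.00    -0.25]
  [  -0.10     0.00     0.95]
Cofactors of I−A, C_ij = (−1)^(i+j)·(minor ij) (rows/columns in the sector order above):
  C_11 = (1.00)(0.95) − (-0.25)(0.00) = 0.9500
  C_12 = −[(0.00)(0.95) − (-0.25)(-0.10)] = 0.0250
  C_13 = (0.00)(0.00) − (1.00)(-0.10) = 0.1000
  C_21 = −[(-0.15)(0.95) − (-0.20)(0.00)] = 0.1425
  C_22 = (0.65)(0.95) − (-0.20)(-0.10) = 0.5975
  C_23 = −[(0.65)(0.00) − (-0.15)(-0.10)] = 0.0150
  C_31 = (-0.15)(-0.25) − (-0.20)(1.00) = 0.2375
  C_32 = −[(0.65)(-0.25) − (-0.20)(0.00)] = 0.1625
  C_33 = (0.65)(1.00) − (-0.15)(0.00) = 0.6500
det(I−A) = Σ_j (I−A)_1j·C_1j = (0.65)(0.9500) + (-0.15)(0.0250) + (-0.20)(0.1000) = 0.59375
adj(I−A) = Cᵀ =
  [ 0.9500   0.1425   0.2375]
  [ 0.0250   0.5975   0.1625]
  [ 0.1000   0.0150   0.6500]
(I − A)⁻¹ = adj(I−A) / det(I−A) ≈
  [   1.6000     0.2400     0.4000]
  [   0.0421     1.0063     0.2737]
  [   0.1684     0.0253     1.0947]
x = (I − A)⁻¹ d = adj(I−A)·d / det(I−A), with det(I−A) = 0.59375:
  x_1 = (0.9500·140 + 0.1425·110 + 0.2375·290) / 0.59375 = 217.55 / 0.59375 = 366.4
  x_2 = (0.0250·140 + 0.5975·110 + 0.1625·290) / 0.59375 = 116.35 / 0.59375 ≈ 196.0
  x_3 = (0.1000·140 + 0.0150·110 + 0.6500·290) / 0.59375 = 204.15 / 0.59375 ≈ 343.8

x_1 = 366.4, x_2 = 196.0, x_3 = 343.8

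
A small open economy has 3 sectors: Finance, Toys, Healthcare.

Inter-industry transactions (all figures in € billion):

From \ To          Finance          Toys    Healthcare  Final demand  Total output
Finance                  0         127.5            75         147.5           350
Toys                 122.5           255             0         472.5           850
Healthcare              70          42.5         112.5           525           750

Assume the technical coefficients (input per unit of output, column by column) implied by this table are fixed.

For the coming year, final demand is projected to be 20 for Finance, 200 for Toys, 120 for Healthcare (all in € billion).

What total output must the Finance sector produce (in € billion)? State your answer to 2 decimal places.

x_1 = 87.54

Technical coefficients a_ij = z_ij / X_j:
  a_11 = 0/350 = 0.00, a_21 = 122.5/350 = 0.35, a_31 = 70/350 = 0.20
  a_12 = 127.5/850 = 0.15, a_22 = 255/850 = 0.30, a_32 = 42.5/850 = 0.05
  a_13 = 75/750 = 0.10, a_23 = 0/750 = 0.00, a_33 = 112.5/750 = 0.15
I − A =
  [   1.00    -0.15    -0.10]
  [  -0.35     0.70     0.00]
  [  -0.20    -0.05     0.85]
Cofactors of I−A, C_ij = (−1)^(i+j)·(minor ij) (rows/columns in the sector order above):
  C_11 = (0.70)(0.85) − (0.00)(-0.05) = 0.5950
  C_12 = −[(-0.35)(0.85) − (0.00)(-0.20)] = 0.2975
  C_13 = (-0.35)(-0.05) − (0.70)(-0.20) = 0.1575
  C_21 = −[(-0.15)(0.85) − (-0.10)(-0.05)] = 0.1325
  C_22 = (1.00)(0.85) − (-0.10)(-0.20) = 0.8300
  C_23 = −[(1.00)(-0.05) − (-0.15)(-0.20)] = 0.0800
  C_31 = (-0.15)(0.00) − (-0.10)(0.70) = 0.0700
  C_32 = −[(1.00)(0.00) − (-0.10)(-0.35)] = 0.0350
  C_33 = (1.00)(0.70) − (-0.15)(-0.35) = 0.6475
det(I−A) = Σ_j (I−A)_1j·C_1j = (1.00)(0.5950) + (-0.15)(0.2975) + (-0.10)(0.1575) = 0.534625
adj(I−A) = Cᵀ =
  [ 0.5950   0.1325   0.0700]
  [ 0.2975   0.8300   0.0350]
  [ 0.1575   0.0800   0.6475]
(I − A)⁻¹ = adj(I−A) / det(I−A) ≈
  [   1.1129     0.2478     0.1309]
  [   0.5565     1.5525     0.0655]
  [   0.2946     0.1496     1.2111]
x = (I − A)⁻¹ d = adj(I−A)·d / det(I−A), with det(I−A) = 0.534625:
  x_1 = (0.5950·20 + 0.1325·200 + 0.0700·120) / 0.534625 = 46.80 / 0.534625 ≈ 87.54
  x_2 = (0.2975·20 + 0.8300·200 + 0.0350·120) / 0.534625 = 176.15 / 0.534625 ≈ 329.48
  x_3 = (0.1575·20 + 0.0800·200 + 0.6475·120) / 0.534625 = 96.85 / 0.534625 ≈ 181.16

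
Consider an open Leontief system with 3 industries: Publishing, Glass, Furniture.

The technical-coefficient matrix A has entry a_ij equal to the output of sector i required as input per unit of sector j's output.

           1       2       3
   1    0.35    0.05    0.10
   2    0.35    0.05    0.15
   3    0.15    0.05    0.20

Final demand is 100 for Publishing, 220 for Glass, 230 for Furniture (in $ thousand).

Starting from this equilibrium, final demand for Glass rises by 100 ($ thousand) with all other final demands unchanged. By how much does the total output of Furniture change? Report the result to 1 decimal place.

I − A =
  [   0.65    -0.05    -0.10]
  [  -0.35     0.95    -0.15]
  [  -0.15    -0.05     0.80]
Cofactors of I−A, C_ij = (−1)^(i+j)·(minor ij) (rows/columns in the sector order above):
  C_11 = (0.95)(0.80) − (-0.15)(-0.05) = 0.7525
  C_12 = −[(-0.35)(0.80) − (-0.15)(-0.15)] = 0.3025
  C_13 = (-0.35)(-0.05) − (0.95)(-0.15) = 0.1600
  C_21 = −[(-0.05)(0.80) − (-0.10)(-0.05)] = 0.0450
  C_22 = (0.65)(0.80) − (-0.10)(-0.15) = 0.5050
  C_23 = −[(0.65)(-0.05) − (-0.05)(-0.15)] = 0.0400
  C_31 = (-0.05)(-0.15) − (-0.10)(0.95) = 0.1025
  C_32 = −[(0.65)(-0.15) − (-0.10)(-0.35)] = 0.1325
  C_33 = (0.65)(0.95) − (-0.05)(-0.35) = 0.6000
det(I−A) = Σ_j (I−A)_1j·C_1j = (0.65)(0.7525) + (-0.05)(0.3025) + (-0.10)(0.1600) = 0.4580
adj(I−A) = Cᵀ =
  [ 0.7525   0.0450   0.1025]
  [ 0.3025   0.5050   0.1325]
  [ 0.1600   0.0400   0.6000]
(I − A)⁻¹ = adj(I−A) / det(I−A) ≈
  [   1.6430     0.0983     0.2238]
  [   0.6605     1.1026     0.2893]
  [   0.3493     0.0873     1.3100]
Δx = (I − A)⁻¹ Δd with Δd having +100 in the Glass component and 0 elsewhere.
So Δx_3 = L_32 · (+100), where L_32 = adj(I−A)_32 / det(I−A) = 0.0400 / 0.4580.
Δx_3 = 0.0400 × (+100) / 0.4580 = 4.00 / 0.4580 ≈ 8.7.

Δx_3 = 8.7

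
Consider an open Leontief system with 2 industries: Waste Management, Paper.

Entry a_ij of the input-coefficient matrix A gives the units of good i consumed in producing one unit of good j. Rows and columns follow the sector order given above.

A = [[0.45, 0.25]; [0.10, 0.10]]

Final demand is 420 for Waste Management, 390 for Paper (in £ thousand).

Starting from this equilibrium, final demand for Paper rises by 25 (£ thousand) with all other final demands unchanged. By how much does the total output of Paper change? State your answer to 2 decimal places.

I − A =
  [   0.55    -0.25]
  [  -0.10     0.90]
det(I−A) = (0.55)(0.90) − (-0.25)(-0.10) = 0.4700
adj(I−A) = [[0.90, 0.25], [0.10, 0.55]]
(I − A)⁻¹ = adj(I−A) / det(I−A) ≈
  [   1.9149     0.5319]
  [   0.2128     1.1702]
Δx = (I − A)⁻¹ Δd with Δd having +25 in the Paper component and 0 elsewhere.
So Δx_2 = L_22 · (+25), where L_22 = adj(I−A)_22 / det(I−A) = 0.55 / 0.4700.
Δx_2 = 0.55 × (+25) / 0.4700 = 13.75 / 0.4700 ≈ 29.26.

Δx_2 = 29.26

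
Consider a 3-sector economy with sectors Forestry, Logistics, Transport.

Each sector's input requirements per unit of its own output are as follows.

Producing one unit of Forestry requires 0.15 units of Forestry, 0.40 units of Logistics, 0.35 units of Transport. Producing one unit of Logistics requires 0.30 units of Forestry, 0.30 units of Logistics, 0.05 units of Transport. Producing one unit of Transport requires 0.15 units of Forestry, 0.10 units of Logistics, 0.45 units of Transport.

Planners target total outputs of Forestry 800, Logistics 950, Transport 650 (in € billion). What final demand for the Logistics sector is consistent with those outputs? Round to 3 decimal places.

d_L = 280.000

I − A =
  [   0.85    -0.30    -0.15]
  [  -0.40     0.70    -0.10]
  [  -0.35    -0.05     0.55]
d = (I − A) x:
  d_F = (+0.85)·800 + (-0.30)·950 + (-0.15)·650 = 297.500
  d_L = (-0.40)·800 + (+0.70)·950 + (-0.10)·650 = 280.000
  d_T = (-0.35)·800 + (-0.05)·950 + (+0.55)·650 = 30.000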